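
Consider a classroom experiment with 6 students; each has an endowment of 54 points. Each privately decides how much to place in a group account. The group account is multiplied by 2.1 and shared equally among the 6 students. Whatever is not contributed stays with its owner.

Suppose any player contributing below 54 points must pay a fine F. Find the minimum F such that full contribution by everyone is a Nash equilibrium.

Given the others contribute fully, the best deviation is to contribute 0 (any partial contribution still incurs the fine and gives up units whose private return 0.3500 is below 1).
Deviating from 54 to 0 saves 54 points but forfeits the deviator's share of the drop in the group account: 2.1/6 × 54 = 18.90.
So the deviation gain is 54 − 18.90 = 35.10, and the fine must be at least 35.10 points to wipe it out.

35.10 points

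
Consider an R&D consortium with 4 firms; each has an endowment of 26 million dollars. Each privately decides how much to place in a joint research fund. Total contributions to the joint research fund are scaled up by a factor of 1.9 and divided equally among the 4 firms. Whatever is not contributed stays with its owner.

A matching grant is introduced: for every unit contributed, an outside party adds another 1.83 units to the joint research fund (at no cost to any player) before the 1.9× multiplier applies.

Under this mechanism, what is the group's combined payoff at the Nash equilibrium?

559.21 million dollars

With the mechanism, a contributed unit returns 1.9 × 2.83 / 4 = 1.3443 per unit of net cost to the contributor — now above 1 — so contributing fully is weakly dominant for every player.
So the Nash equilibrium is full contribution by all 4; the group earns 1.9 × 2.83 × 104 = 559.21.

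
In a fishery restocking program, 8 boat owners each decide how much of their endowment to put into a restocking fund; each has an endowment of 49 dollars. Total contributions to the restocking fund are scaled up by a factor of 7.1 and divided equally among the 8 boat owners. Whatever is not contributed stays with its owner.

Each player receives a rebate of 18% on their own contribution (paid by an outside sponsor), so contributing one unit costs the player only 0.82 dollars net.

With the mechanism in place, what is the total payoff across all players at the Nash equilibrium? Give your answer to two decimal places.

2853.76 dollars

Under the mechanism each unit contributed yields (7.1/8) / 0.82 = 1.0823 back to its contributor per unit of net cost, which exceeds 1, making full contribution the dominant choice for everyone.
So the Nash equilibrium is full contribution by all 8; the group earns 8 × (49 × 0.18 + 7.1 × 49) = 2853.76.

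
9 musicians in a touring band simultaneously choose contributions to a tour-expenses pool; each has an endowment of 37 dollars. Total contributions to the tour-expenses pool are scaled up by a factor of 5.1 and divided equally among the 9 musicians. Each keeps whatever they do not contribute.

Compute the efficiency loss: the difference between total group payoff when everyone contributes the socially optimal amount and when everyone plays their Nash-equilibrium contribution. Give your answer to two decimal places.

Each contributed unit returns 5.1/9 = 0.5667 to its contributor — below 1 — so contributing 0 is dominant for every player. At the Nash equilibrium everyone keeps their 37, and the group total is 9 × 37 = 333.
Each contributed unit returns 5.100 to the group as a whole (0.5667 to each of 9 players), which exceeds 1, so the social optimum is full contribution: group total = 5.100 × 333 = 1698.30.
Efficiency loss = 1698.30 − 333 = 1365.30.

1365.30 dollars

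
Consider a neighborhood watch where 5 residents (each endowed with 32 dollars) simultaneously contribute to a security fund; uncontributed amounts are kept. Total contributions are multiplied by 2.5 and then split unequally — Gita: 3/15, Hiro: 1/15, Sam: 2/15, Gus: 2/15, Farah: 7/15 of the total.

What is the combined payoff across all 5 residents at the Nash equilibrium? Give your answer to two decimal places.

208.00 dollars

Each unit j contributes comes back to j as 2.5 × (j's share), so j prefers to contribute only if that share exceeds 1/2.5 = 0.4000; otherwise keeping the unit dominates.
Farah alone (share 7/15) is above the threshold, contributing 32; the remaining 4 contribute 0. Total contributed: 32.
The security fund pays out 2.5 × 32 = 80.00 in total (split across the unequal shares, but the aggregate is all that matters for the group sum).
The 4 free-riders keep 32 each, adding 128. Group total = 128 + 80.00 = 208.00.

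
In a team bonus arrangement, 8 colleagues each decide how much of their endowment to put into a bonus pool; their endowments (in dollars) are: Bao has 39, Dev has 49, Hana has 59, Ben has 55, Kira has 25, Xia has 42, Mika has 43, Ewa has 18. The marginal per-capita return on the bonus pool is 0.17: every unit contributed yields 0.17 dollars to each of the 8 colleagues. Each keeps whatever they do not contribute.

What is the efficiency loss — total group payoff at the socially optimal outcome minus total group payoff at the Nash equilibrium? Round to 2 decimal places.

The private return per contributed unit is 0.17 < 1 for everyone, so the Nash equilibrium is zero contribution and the group total is Σ E_j = 39 + 49 + 59 + 55 + 25 + 42 + 43 + 18 = 330.
Each contributed unit returns 1.360 to the group, so the social optimum is full contribution by everyone: group total = 1.360 × 330 = 448.80.
Efficiency loss = (1.360 − 1) × 330 = 118.80.

118.80 dollars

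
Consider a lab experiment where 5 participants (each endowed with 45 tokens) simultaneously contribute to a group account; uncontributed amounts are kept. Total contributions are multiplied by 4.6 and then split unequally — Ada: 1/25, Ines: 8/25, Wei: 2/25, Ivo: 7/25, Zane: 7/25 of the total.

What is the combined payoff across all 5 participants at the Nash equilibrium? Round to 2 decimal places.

A player with share s gets back 4.6·s per unit contributed, so full contribution is dominant for anyone with s > 1/4.6 = 0.2174 and zero contribution is dominant for anyone below.
Ines, Ivo and Zane clear that bar, contributing 45 each; the remaining 2 contribute 0. Total contributed: 135.
The group account pays out 4.6 × 135 = 621.00 in total (split across the unequal shares, but the aggregate is all that matters for the group sum).
The 2 free-riders keep 45 each, adding 90. Group total = 90 + 621.00 = 711.00.

711.00 tokens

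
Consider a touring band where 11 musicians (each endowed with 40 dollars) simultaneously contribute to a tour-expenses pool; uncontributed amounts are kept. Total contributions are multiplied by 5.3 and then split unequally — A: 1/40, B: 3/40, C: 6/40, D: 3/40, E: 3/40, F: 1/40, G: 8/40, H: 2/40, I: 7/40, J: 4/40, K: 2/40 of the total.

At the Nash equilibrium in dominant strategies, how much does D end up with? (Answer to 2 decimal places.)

55.90 dollars

Player j's private return per contributed unit is 5.3 × (j's share). Contributing is weakly dominant for j when that share is at least 1/5.3 = 0.1887, and contributing 0 is dominant otherwise.
Only G (8/40) clears that bar, contributing 40; the remaining 10 contribute 0. Total contributed: 40.
D keeps 40 and receives 5.3 × 40 × 3/40 = 15.90 from the tour-expenses pool, for a payoff of 55.90.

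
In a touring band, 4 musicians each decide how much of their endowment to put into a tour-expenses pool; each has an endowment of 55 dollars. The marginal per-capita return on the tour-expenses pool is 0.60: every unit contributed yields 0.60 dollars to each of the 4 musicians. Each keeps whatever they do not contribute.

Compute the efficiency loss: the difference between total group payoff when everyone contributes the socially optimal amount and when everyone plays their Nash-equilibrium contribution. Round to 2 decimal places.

The private return per contributed unit is 0.60 < 1, so contributing 0 is dominant for every player. At the Nash equilibrium everyone keeps their 55, and the group total is 4 × 55 = 220.
Each contributed unit returns 2.400 to the group as a whole (0.60 to each of 4 players), which exceeds 1, so the social optimum is full contribution: group total = 2.400 × 220 = 528.00.
Efficiency loss = 528.00 − 220 = 308.00.

308.00 dollars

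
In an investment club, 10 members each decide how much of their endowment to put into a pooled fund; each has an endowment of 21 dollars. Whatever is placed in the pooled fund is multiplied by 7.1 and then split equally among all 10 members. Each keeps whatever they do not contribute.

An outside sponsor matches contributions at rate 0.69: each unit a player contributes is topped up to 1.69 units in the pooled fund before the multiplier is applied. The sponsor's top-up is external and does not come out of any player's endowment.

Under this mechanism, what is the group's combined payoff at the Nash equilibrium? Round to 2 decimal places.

The effective private return per unit is now 7.1 × 1.69 / 10 = 1.1999 > 1, so every player's dominant strategy flips to full contribution.
At the Nash equilibrium everyone contributes 21. Group total payoff = 7.1 × 1.69 × 210 = 2519.79.

2519.79 dollars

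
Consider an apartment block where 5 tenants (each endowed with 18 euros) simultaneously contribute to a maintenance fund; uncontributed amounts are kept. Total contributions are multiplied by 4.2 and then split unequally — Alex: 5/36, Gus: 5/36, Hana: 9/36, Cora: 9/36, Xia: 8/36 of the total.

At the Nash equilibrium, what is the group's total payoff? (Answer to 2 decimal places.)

205.20 euros

Player j's private return per contributed unit is 4.2 × (j's share). Contributing is weakly dominant for j when that share is at least 1/4.2 = 0.2381, and contributing 0 is dominant otherwise.
Hana and Cora clear that bar, contributing 18 each; the remaining 3 contribute 0. Total contributed: 36.
The maintenance fund pays out 4.2 × 36 = 151.20 in total (split across the unequal shares, but the aggregate is all that matters for the group sum).
The 3 free-riders keep 18 each, adding 54. Group total = 54 + 151.20 = 205.20.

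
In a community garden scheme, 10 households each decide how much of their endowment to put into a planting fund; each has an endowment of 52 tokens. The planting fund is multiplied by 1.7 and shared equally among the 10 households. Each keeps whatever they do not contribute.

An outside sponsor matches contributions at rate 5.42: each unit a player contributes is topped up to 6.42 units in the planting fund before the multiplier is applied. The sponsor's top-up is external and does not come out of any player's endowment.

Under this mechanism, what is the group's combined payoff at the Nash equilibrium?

5675.28 tokens

Under the mechanism each unit contributed yields 1.7 × 6.42 / 10 = 1.0914 back to its contributor per unit of net cost, which exceeds 1, making full contribution the dominant choice for everyone.
So the Nash equilibrium is full contribution by all 10; the group earns 1.7 × 6.42 × 520 = 5675.28.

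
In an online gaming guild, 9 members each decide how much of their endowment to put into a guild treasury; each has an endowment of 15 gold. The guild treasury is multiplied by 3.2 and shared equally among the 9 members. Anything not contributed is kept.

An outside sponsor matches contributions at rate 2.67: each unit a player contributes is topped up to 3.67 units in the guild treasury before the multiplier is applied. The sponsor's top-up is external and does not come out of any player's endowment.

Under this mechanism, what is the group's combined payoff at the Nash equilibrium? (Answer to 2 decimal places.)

Under the mechanism each unit contributed yields 3.2 × 3.67 / 9 = 1.3049 back to its contributor per unit of net cost, which exceeds 1, making full contribution the dominant choice for everyone.
At the Nash equilibrium everyone contributes 15. Group total payoff = 3.2 × 3.67 × 135 = 1585.44.

1585.44 gold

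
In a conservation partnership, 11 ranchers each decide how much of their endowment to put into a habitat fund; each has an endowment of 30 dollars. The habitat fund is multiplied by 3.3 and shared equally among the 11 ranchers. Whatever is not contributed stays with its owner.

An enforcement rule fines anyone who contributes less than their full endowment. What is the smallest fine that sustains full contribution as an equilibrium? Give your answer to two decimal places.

Given the others contribute fully, the best deviation is to contribute 0 (any partial contribution still incurs the fine and gives up units whose private return 0.3000 is below 1).
Deviating from 30 to 0 saves 30 dollars but forfeits the deviator's share of the drop in the habitat fund: 3.3/11 × 30 = 9.00.
So the deviation gain is 30 − 9.00 = 21.00, and the fine must be at least 21.00 dollars to wipe it out.

21.00 dollars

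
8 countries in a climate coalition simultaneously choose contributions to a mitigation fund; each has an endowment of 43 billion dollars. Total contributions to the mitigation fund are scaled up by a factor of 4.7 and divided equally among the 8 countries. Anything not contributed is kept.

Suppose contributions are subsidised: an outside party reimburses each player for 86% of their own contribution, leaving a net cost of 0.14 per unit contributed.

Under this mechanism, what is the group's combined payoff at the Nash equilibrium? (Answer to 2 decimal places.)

1912.64 billion dollars

With the mechanism, a contributed unit returns (4.7/8) / 0.14 = 4.1964 per unit of net cost to the contributor — now above 1 — so contributing fully is weakly dominant for every player.
So the Nash equilibrium is full contribution by all 8; the group earns 8 × (43 × 0.86 + 4.7 × 43) = 1912.64.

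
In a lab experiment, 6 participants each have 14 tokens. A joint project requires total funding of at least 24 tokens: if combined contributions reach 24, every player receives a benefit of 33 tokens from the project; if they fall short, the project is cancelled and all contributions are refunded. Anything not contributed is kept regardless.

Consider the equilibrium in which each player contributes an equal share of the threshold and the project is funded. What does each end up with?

43 tokens

Equal share of the threshold: 24/6 = 4.
At this profile no one gains by cutting their contribution: any cut drops the total below 24, the project is cancelled, contributions are refunded, and the deviator ends with 14, which is less than 14 − 4 + 33 = 43. Contributing more than 4 just wastes the excess. So contributing exactly 4 is a best response.
Each player's payoff: 14 − 4 + 33 = 43.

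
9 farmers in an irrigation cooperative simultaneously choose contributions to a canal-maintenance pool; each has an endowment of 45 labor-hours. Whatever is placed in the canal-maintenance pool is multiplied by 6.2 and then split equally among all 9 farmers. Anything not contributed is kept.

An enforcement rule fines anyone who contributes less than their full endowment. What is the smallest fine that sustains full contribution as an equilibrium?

Given the others contribute fully, the best deviation is to contribute 0 (any partial contribution still incurs the fine and gives up units whose private return 0.6889 is below 1).
Deviating from 45 to 0 saves 45 labor-hours but forfeits the deviator's share of the drop in the canal-maintenance pool: 6.2/9 × 45 = 31.00.
So the deviation gain is 45 − 31.00 = 14.00, and the fine must be at least 14.00 labor-hours to wipe it out.

14.00 labor-hours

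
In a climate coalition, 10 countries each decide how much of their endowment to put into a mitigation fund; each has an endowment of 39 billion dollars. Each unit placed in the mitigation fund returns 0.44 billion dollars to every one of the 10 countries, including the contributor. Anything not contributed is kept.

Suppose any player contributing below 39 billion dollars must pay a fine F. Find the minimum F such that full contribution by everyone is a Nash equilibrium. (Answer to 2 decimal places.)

Given the others contribute fully, the best deviation is to contribute 0 (any partial contribution still incurs the fine and gives up units whose private return 0.44 is below 1).
Deviating from 39 to 0 saves 39 billion dollars but forfeits the deviator's share of the drop in the mitigation fund: 0.44 × 39 = 17.16.
So the deviation gain is 39 − 17.16 = 21.84, and the fine must be at least 21.84 billion dollars to wipe it out.

21.84 billion dollars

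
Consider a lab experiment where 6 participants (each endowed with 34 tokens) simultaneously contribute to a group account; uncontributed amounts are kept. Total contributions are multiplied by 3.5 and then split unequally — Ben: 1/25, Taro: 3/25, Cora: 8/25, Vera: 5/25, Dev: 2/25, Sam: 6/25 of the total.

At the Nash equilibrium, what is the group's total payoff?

A player with share s gets back 3.5·s per unit contributed, so full contribution is dominant for anyone with s > 1/3.5 = 0.2857 and zero contribution is dominant for anyone below.
The only share above 0.2857 is Cora's 8/25, contributing 34; the remaining 5 contribute 0. Total contributed: 34.
The group account pays out 3.5 × 34 = 119.00 in total (split across the unequal shares, but the aggregate is all that matters for the group sum).
The 5 free-riders keep 34 each, adding 170. Group total = 170 + 119.00 = 289.00.

289.00 tokens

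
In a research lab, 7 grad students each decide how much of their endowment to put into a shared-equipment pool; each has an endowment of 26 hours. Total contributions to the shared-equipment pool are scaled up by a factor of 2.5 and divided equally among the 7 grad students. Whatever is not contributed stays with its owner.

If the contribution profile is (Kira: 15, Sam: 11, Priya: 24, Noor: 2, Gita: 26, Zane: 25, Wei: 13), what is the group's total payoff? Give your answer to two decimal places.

356.00 hours

Total contributed: 15 + 11 + 24 + 2 + 26 + 25 + 13 = 116; total kept: 7 × 26 − 116 = 66.
The shared-equipment pool pays out 2.5 × 116 = 290.00 in aggregate.
Group total = 66 + 290.00 = 356.00.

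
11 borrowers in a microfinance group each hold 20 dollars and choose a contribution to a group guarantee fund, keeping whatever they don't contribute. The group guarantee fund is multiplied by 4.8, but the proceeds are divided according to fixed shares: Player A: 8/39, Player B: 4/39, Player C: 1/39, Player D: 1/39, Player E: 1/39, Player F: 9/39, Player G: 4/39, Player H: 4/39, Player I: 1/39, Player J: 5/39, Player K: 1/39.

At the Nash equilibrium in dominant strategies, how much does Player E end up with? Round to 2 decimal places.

For player j, contributing a unit is worthwhile iff 4.8 × (j's share) ≥ 1, i.e. iff j's share is at least 0.2083.
Player F alone (share 9/39) is above the threshold, contributing 20; the remaining 10 contribute 0. Total contributed: 20.
Player E keeps 20 and receives 4.8 × 20 × 1/39 = 2.46 from the group guarantee fund, for a payoff of 22.46.

22.46 dollars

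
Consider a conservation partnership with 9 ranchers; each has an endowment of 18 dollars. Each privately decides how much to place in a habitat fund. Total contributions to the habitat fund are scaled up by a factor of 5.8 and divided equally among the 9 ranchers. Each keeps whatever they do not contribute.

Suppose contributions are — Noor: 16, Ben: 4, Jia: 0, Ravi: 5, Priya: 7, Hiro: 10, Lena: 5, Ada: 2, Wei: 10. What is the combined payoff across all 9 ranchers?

Total contributed: 16 + 4 + 0 + 5 + 7 + 10 + 5 + 2 + 10 = 59; total kept: 9 × 18 − 59 = 103.
The habitat fund pays out 5.8 × 59 = 342.20 in aggregate.
Group total = 103 + 342.20 = 445.20.

445.20 dollars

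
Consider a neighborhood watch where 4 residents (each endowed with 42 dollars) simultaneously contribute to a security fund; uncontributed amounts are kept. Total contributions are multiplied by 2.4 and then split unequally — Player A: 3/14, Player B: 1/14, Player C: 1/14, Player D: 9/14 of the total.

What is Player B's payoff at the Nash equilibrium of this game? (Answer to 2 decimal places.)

Player j's private return per contributed unit is 2.4 × (j's share). Contributing is weakly dominant for j when that share is at least 1/2.4 = 0.4167, and contributing 0 is dominant otherwise.
Player D alone (share 9/14) is above the threshold, contributing 42; the remaining 3 contribute 0. Total contributed: 42.
Player B keeps 42 and receives 2.4 × 42 × 1/14 = 7.20 from the security fund, for a payoff of 49.20.

49.20 dollars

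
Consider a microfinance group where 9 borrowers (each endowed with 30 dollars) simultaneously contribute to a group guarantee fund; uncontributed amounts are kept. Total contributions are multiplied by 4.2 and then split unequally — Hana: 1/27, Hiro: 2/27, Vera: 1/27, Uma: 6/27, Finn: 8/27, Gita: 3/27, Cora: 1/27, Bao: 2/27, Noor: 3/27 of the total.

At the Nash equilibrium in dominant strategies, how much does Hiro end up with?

Player j's private return per contributed unit is 4.2 × (j's share). Contributing is weakly dominant for j when that share is at least 1/4.2 = 0.2381, and contributing 0 is dominant otherwise.
Finn alone (share 8/27) is above the threshold, contributing 30; the remaining 8 contribute 0. Total contributed: 30.
Hiro keeps 30 and receives 4.2 × 30 × 2/27 = 9.33 from the group guarantee fund, for a payoff of 39.33.

39.33 dollars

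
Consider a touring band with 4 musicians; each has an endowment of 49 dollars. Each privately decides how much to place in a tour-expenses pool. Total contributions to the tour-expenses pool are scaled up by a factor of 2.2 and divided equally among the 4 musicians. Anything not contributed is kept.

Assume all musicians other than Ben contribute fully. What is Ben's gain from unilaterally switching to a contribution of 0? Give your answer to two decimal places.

22.05 dollars

Switching from a contribution of 49 to 0 lets Ben keep an extra 49 dollars, but lowers the tour-expenses pool by 49, which costs Ben their own share of that drop: 2.2/4 × 49 = 26.95.
Net gain = 49 − 26.95 = 22.05. The private return per contributed unit (0.5500) is below 1, so free-riding is indeed the best response regardless of what the others do.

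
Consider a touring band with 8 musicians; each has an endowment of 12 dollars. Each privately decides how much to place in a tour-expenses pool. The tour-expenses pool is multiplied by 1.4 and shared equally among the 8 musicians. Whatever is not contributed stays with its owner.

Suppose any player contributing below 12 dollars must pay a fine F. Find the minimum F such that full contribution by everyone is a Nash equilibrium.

9.90 dollars

Given the others contribute fully, the best deviation is to contribute 0 (any partial contribution still incurs the fine and gives up units whose private return 0.1750 is below 1).
Deviating from 12 to 0 saves 12 dollars but forfeits the deviator's share of the drop in the tour-expenses pool: 1.4/8 × 12 = 2.10.
So the deviation gain is 12 − 2.10 = 9.90, and the fine must be at least 9.90 dollars to wipe it out.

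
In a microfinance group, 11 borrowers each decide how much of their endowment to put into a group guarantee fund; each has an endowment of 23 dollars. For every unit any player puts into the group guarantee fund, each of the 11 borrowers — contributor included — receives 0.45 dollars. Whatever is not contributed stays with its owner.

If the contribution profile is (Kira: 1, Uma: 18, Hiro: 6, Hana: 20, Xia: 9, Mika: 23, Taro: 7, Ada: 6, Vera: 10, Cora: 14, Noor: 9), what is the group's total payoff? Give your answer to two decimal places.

738.85 dollars

Total contributed: 1 + 18 + 6 + 20 + 9 + 23 + 7 + 6 + 10 + 14 + 9 = 123; total kept: 11 × 23 − 123 = 130.
The group guarantee fund pays out 0.45 × 11 × 123 = 608.85 in aggregate.
Group total = 130 + 608.85 = 738.85.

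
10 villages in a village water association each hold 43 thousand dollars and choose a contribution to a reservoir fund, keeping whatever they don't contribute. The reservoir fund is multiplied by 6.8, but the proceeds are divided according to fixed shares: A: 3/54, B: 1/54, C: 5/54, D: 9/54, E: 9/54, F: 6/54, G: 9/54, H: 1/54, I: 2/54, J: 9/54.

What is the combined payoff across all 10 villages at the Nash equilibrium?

1427.60 thousand dollars

A player with share s gets back 6.8·s per unit contributed, so full contribution is dominant for anyone with s > 1/6.8 = 0.1471 and zero contribution is dominant for anyone below.
The shares above 0.1471 belong to D, E, G and J, contributing 43 each; the remaining 6 contribute 0. Total contributed: 172.
The reservoir fund pays out 6.8 × 172 = 1169.60 in total (split across the unequal shares, but the aggregate is all that matters for the group sum).
The 6 free-riders keep 43 each, adding 258. Group total = 258 + 1169.60 = 1427.60.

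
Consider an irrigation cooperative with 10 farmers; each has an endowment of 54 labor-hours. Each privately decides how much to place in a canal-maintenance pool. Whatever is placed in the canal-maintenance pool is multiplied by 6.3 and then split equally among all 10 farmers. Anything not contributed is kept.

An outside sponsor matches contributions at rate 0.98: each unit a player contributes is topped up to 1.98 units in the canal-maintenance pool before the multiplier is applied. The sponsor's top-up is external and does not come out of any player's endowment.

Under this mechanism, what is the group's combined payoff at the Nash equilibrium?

6735.96 labor-hours

With the mechanism, a contributed unit returns 6.3 × 1.98 / 10 = 1.2474 per unit of net cost to the contributor — now above 1 — so contributing fully is weakly dominant for every player.
At the Nash equilibrium everyone contributes 54. Group total payoff = 6.3 × 1.98 × 540 = 6735.96.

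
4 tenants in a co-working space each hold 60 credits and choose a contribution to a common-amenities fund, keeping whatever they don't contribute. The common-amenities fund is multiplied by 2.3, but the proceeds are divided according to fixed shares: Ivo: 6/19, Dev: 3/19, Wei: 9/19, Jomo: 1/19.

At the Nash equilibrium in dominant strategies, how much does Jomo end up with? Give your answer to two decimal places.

67.26 credits

A player with share s gets back 2.3·s per unit contributed, so full contribution is dominant for anyone with s > 1/2.3 = 0.4348 and zero contribution is dominant for anyone below.
The only share above 0.4348 is Wei's 9/19, contributing 60; the remaining 3 contribute 0. Total contributed: 60.
Jomo keeps 60 and receives 2.3 × 60 × 1/19 = 7.26 from the common-amenities fund, for a payoff of 67.26.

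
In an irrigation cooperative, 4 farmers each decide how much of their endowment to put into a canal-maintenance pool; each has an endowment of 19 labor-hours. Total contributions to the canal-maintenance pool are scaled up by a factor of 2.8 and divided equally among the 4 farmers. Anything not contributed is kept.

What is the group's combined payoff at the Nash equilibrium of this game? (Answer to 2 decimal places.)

Each contributed unit returns 2.8/4 = 0.7000 to its contributor — below 1 — so contributing 0 is dominant for every player. At the Nash equilibrium everyone keeps their 19, and the group total is 4 × 19 = 76.

76.00 labor-hours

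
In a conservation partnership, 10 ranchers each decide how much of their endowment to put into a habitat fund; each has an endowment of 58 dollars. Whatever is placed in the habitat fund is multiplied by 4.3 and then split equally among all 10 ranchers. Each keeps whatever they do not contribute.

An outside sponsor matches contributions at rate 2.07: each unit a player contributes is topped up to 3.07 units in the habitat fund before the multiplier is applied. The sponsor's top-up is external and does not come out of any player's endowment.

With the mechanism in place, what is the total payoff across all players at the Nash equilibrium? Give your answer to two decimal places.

The effective private return per unit is now 4.3 × 3.07 / 10 = 1.3201 > 1, so every player's dominant strategy flips to full contribution.
So the Nash equilibrium is full contribution by all 10; the group earns 4.3 × 3.07 × 580 = 7656.58.

7656.58 dollars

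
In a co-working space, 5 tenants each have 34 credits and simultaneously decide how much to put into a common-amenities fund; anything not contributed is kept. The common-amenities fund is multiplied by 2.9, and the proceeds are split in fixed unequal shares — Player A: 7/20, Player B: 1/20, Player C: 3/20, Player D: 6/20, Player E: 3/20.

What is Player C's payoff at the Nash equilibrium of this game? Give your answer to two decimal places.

48.79 credits

Player j's private return per contributed unit is 2.9 × (j's share). Contributing is weakly dominant for j when that share is at least 1/2.9 = 0.3448, and contributing 0 is dominant otherwise.
Only Player A (7/20) clears that bar, contributing 34; the remaining 4 contribute 0. Total contributed: 34.
Player C keeps 34 and receives 2.9 × 34 × 3/20 = 14.79 from the common-amenities fund, for a payoff of 48.79.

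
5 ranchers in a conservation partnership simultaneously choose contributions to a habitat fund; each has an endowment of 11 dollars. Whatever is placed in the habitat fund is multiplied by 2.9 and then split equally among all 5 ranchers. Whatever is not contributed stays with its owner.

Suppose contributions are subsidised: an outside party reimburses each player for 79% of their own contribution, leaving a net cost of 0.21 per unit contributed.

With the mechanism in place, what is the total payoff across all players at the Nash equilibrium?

202.95 dollars

The effective private return per unit is now (2.9/5) / 0.21 = 2.7619 > 1, so every player's dominant strategy flips to full contribution.
At the Nash equilibrium everyone contributes 11. Group total payoff = 5 × (11 × 0.79 + 2.9 × 11) = 202.95.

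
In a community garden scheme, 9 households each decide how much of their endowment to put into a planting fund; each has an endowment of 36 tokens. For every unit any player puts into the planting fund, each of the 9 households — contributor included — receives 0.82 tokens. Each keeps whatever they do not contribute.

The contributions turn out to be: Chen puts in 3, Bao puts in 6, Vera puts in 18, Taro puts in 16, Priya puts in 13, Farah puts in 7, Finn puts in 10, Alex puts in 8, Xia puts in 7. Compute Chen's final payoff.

105.16 tokens

Total contributed: 3 + 6 + 18 + 16 + 13 + 7 + 10 + 8 + 7 = 88.
Each receives 0.82 × 88 = 72.16 from the planting fund.
Chen keeps 36 − 3 = 33, so Chen's payoff is 33 + 72.16 = 105.16.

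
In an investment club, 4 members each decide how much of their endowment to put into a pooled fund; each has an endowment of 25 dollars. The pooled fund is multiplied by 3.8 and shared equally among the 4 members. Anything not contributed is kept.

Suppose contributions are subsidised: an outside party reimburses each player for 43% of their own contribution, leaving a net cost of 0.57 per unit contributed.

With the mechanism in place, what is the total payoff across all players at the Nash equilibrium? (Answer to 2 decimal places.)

423.00 dollars

Under the mechanism each unit contributed yields (3.8/4) / 0.57 = 1.6667 back to its contributor per unit of net cost, which exceeds 1, making full contribution the dominant choice for everyone.
At the Nash equilibrium everyone contributes 25. Group total payoff = 4 × (25 × 0.43 + 3.8 × 25) = 423.00.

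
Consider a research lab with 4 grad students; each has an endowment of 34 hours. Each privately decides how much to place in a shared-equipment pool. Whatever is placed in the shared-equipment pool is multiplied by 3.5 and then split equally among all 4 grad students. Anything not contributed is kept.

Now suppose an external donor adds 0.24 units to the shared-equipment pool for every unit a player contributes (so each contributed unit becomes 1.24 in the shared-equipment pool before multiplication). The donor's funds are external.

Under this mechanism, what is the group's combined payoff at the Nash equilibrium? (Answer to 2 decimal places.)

590.24 hours

With the mechanism, a contributed unit returns 3.5 × 1.24 / 4 = 1.0850 per unit of net cost to the contributor — now above 1 — so contributing fully is weakly dominant for every player.
At the Nash equilibrium everyone contributes 34. Group total payoff = 3.5 × 1.24 × 136 = 590.24.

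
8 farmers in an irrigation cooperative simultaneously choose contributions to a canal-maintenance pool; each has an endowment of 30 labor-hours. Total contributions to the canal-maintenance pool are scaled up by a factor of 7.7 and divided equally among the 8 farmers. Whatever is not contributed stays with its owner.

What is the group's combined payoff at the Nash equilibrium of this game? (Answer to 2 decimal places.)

240.00 labor-hours

Each contributed unit returns 7.7/8 = 0.9625 to its contributor — below 1 — so contributing 0 is dominant for every player. At the Nash equilibrium everyone keeps their 30, and the group total is 8 × 30 = 240.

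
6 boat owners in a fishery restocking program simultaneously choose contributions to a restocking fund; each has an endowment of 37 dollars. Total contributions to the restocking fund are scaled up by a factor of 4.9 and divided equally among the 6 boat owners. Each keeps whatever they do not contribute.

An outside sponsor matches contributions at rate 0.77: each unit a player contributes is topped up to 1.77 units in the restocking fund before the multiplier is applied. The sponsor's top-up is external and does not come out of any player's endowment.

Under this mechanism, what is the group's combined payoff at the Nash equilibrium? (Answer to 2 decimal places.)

1925.41 dollars

The effective private return per unit is now 4.9 × 1.77 / 6 = 1.4455 > 1, so every player's dominant strategy flips to full contribution.
So the Nash equilibrium is full contribution by all 6; the group earns 4.9 × 1.77 × 222 = 1925.41.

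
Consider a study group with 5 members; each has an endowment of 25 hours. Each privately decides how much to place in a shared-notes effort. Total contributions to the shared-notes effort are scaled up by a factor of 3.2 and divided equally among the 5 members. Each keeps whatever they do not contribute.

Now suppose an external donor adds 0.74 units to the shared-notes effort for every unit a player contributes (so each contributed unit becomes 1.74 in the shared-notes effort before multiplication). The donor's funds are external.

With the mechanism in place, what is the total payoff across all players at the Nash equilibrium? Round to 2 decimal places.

The effective private return per unit is now 3.2 × 1.74 / 5 = 1.1136 > 1, so every player's dominant strategy flips to full contribution.
So the Nash equilibrium is full contribution by all 5; the group earns 3.2 × 1.74 × 125 = 696.00.

696.00 hours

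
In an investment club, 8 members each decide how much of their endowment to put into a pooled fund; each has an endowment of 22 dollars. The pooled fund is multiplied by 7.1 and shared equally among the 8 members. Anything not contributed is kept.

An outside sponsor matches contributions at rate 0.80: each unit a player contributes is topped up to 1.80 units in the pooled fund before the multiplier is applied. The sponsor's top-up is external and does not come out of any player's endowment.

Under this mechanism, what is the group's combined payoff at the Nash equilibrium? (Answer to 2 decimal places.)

With the mechanism, a contributed unit returns 7.1 × 1.80 / 8 = 1.5975 per unit of net cost to the contributor — now above 1 — so contributing fully is weakly dominant for every player.
At the Nash equilibrium everyone contributes 22. Group total payoff = 7.1 × 1.80 × 176 = 2249.28.

2249.28 dollars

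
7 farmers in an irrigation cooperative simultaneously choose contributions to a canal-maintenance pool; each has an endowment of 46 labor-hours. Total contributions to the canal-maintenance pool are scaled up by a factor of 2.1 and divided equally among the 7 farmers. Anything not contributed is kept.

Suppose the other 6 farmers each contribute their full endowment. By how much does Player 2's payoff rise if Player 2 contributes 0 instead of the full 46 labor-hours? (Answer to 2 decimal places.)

32.20 labor-hours

Switching from a contribution of 46 to 0 lets Player 2 keep an extra 46 labor-hours, but lowers the canal-maintenance pool by 46, which costs Player 2 their own share of that drop: 2.1/7 × 46 = 13.80.
Net gain = 46 − 13.80 = 32.20. The private return per contributed unit (0.3000) is below 1, so free-riding is indeed the best response regardless of what the others do.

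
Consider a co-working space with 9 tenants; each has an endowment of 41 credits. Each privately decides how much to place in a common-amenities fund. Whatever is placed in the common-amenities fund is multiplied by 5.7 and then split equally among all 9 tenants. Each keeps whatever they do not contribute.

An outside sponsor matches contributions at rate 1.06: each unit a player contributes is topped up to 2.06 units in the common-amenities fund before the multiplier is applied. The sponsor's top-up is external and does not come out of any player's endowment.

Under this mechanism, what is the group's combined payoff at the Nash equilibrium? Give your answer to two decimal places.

Under the mechanism each unit contributed yields 5.7 × 2.06 / 9 = 1.3047 back to its contributor per unit of net cost, which exceeds 1, making full contribution the dominant choice for everyone.
At the Nash equilibrium everyone contributes 41. Group total payoff = 5.7 × 2.06 × 369 = 4332.80.

4332.80 credits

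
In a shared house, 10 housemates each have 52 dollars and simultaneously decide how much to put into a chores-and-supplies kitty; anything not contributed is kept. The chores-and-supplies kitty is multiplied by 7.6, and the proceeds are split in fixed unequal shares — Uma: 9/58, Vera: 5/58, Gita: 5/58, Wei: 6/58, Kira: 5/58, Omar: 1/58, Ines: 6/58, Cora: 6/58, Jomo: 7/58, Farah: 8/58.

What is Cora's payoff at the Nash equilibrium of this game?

133.77 dollars

A player with share s gets back 7.6·s per unit contributed, so full contribution is dominant for anyone with s > 1/7.6 = 0.1316 and zero contribution is dominant for anyone below.
The shares above 0.1316 belong to Uma and Farah, contributing 52 each; the remaining 8 contribute 0. Total contributed: 104.
Cora keeps 52 and receives 7.6 × 104 × 6/58 = 81.77 from the chores-and-supplies kitty, for a payoff of 133.77.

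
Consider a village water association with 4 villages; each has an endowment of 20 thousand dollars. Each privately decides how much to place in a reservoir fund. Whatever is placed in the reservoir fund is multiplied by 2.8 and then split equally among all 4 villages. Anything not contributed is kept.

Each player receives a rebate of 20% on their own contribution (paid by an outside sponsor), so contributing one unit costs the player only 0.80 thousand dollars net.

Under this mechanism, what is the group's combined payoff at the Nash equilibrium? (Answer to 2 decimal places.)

80.00 thousand dollars

With the mechanism, a contributed unit returns (2.8/4) / 0.80 = 0.8750 per unit of net cost — still below 1 — so contributing 0 remains dominant for every player.
Everyone keeps their endowment and the group total is 4 × 20 = 80.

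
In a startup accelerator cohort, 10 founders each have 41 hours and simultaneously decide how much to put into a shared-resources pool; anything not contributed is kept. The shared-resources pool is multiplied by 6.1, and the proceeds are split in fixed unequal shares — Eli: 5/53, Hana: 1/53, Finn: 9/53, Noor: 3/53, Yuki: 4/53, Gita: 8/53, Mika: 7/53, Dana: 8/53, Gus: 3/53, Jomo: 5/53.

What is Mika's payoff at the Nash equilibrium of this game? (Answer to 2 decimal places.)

For player j, contributing a unit is worthwhile iff 6.1 × (j's share) ≥ 1, i.e. iff j's share is at least 0.1639.
Finn alone (share 9/53) is above the threshold, contributing 41; the remaining 9 contribute 0. Total contributed: 41.
Mika keeps 41 and receives 6.1 × 41 × 7/53 = 33.03 from the shared-resources pool, for a payoff of 74.03.

74.03 hours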